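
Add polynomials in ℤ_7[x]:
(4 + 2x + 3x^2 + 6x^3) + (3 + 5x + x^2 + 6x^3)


Add coefficients mod 7:
x^0: 4 + 3 = 0 (mod 7)
x^1: 2 + 5 = 0 (mod 7)
x^2: 3 + 1 = 4 (mod 7)
x^3: 6 + 6 = 5 (mod 7)
Result: 4x^2 + 5x^3

f + g = 4x^2 + 5x^3


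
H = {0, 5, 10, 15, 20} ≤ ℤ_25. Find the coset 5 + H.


5 + H = {5 + h (mod 25) : h ∈ H}
5+0=5, 5+5=10, 5+10=15, 5+15=20, 5+20=0
5 + H = {0, 5, 10, 15, 20} = 0 + H

5 + H = {0, 5, 10, 15, 20}


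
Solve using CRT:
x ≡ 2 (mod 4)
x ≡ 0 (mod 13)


m₁ = 4, m₂ = 13, gcd = 1, so CRT applies. M = m₁·m₂ = 52
Let M₁ = M/m₁ = 13, M₂ = M/m₂ = 4
Find y₁ ≡ M₁⁻¹ (mod m₁): 13⁻¹ ≡ 1 (mod 4)
Find y₂ ≡ M₂⁻¹ (mod m₂): 4⁻¹ ≡ 10 (mod 13)
x = a₁·M₁·y₁ + a₂·M₂·y₂ = 2·13·1 + 0·4·10 = 26
Reduce mod 52: x ≡ 26
Check: 26 mod 4 = 2 ✓, 26 mod 13 = 0 ✓

x ≡ 26 (mod 52)


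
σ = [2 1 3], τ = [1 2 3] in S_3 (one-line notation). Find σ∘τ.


σ∘τ: apply τ first, then σ
1 →τ 1 →σ 2
2 →τ 2 →σ 1
3 →τ 3 →σ 3

σ∘τ = [2 1 3]


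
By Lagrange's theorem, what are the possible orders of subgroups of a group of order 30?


Lagrange's theorem: |H| divides |G|
|G| = 30
Divisors of 30: 1, 2, 3, 5, 6, 10, 15, 30

Possible subgroup orders: {1, 2, 3, 5, 6, 10, 15, 30}


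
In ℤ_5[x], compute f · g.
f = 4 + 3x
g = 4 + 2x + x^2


Expand and collect like terms; reduce coefficients mod 5:
x^0: 4·4 = 16 ≡ 1 (mod 5)
x^1: 4·2 + 3·4 = 20 ≡ 0 (mod 5)
x^2: 4·1 + 3·2 = 10 ≡ 0 (mod 5)
x^3: 3·1 = 3 ≡ 3 (mod 5)
Result: 1 + 3x^3

f · g = 1 + 3x^3


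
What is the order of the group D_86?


|D_n| = 2n (n rotations and n reflections)
|D_86| = 2×86 = 172

|D_86| = 172


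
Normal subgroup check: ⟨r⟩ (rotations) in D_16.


H = ⟨r⟩ (rotations) in D_16
The rotation subgroup ⟨r⟩ has index 2 in D_16, so it is normal

Yes, normal subgroup


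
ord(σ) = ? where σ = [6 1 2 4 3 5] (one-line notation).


Cycle decomposition: (1 6 5 3 2)
Cycle lengths: 5
Order = lcm(5) = 5

ord(σ) = 5


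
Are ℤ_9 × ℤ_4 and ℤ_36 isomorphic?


Comparing ℤ_9 × ℤ_4 and ℤ_36:
gcd(9,4) = 1, so ℤ_9 × ℤ_4 ≅ ℤ_36 (CRT)

Yes, ℤ_9 × ℤ_4 ≅ ℤ_36


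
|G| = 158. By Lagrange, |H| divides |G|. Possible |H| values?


Lagrange's theorem: |H| divides |G|
|G| = 158
Divisors of 158: 1, 2, 79, 158

Possible subgroup orders: {1, 2, 79, 158}


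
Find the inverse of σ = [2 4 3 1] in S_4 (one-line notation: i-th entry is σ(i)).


To find σ⁻¹, swap domain and range:
σ(1) = 2 → σ⁻¹(2) = 1
σ(2) = 4 → σ⁻¹(4) = 2
σ(3) = 3 → σ⁻¹(3) = 3
σ(4) = 1 → σ⁻¹(1) = 4

σ⁻¹ = [4 1 3 2]


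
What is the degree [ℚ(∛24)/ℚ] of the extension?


∛24 has minimal polynomial x³ - 24 (irreducible over ℚ since 24 is not a perfect cube)

[ℚ(∛24)/ℚ] = 3


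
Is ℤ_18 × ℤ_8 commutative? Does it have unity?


Direct product ring; commutative with unity (1,1); but (1,0)·(0,1) = (0,0) gives zero divisors, so not an integral domain
Commutative: Yes
Integral domain: No
Has unity: Yes

ℤ_18 × ℤ_8: Commutative=Yes, Unity=Yes


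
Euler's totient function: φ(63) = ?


Factor n: 63 = 3^2 × 7
φ(n) = n · ∏(1 - 1/p) over distinct primes p | n
φ(63) = 63 · (1 - 1/3) · (1 - 1/7) = 36

φ(63) = 36


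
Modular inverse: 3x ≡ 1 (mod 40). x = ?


Use the extended Euclidean algorithm to write 1 = 3·s + 40·t; then s mod 40 is the inverse.
Euclidean algorithm:
  3 = 0·40 + 3
  40 = 13·3 + 1
  3 = 3·1 + 0
gcd(3,40) = 1
Back-substitution gives: 3·(-13) + 40·(1) = 1
So 3⁻¹ ≡ -13 ≡ 27 (mod 40)
Check: 3 × 27 = 81 ≡ 1 (mod 40) ✓

3⁻¹ ≡ 27 (mod 40)


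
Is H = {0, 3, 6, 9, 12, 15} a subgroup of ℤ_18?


Subgroup test for H = {0, 3, 6, 9, 12, 15} in (ℤ_18, +):
(1) 0 ∈ H? Yes
(2) Closure: for all a,b ∈ H, (a+b) mod 18 ∈ H? Yes
(3) Inverses: for all a ∈ H, -a mod 18 ∈ H? Yes

Yes, H is a subgroup of ℤ_18


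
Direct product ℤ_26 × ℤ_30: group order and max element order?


|ℤ_26 × ℤ_30| = 26 × 30 = 780
Max element order = lcm(26,30) = 390
Cyclic? No (gcd=2)

|ℤ_26×ℤ_30| = 780, max element order = 390


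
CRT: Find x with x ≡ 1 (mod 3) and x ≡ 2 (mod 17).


m₁ = 3, m₂ = 17, gcd = 1, so CRT applies. M = m₁·m₂ = 51
Let M₁ = M/m₁ = 17, M₂ = M/m₂ = 3
Find y₁ ≡ M₁⁻¹ (mod m₁): 17⁻¹ ≡ 2 (mod 3)
Find y₂ ≡ M₂⁻¹ (mod m₂): 3⁻¹ ≡ 6 (mod 17)
x = a₁·M₁·y₁ + a₂·M₂·y₂ = 1·17·2 + 2·3·6 = 70
Reduce mod 51: x ≡ 19
Check: 19 mod 3 = 1 ✓, 19 mod 17 = 2 ✓

x ≡ 19 (mod 51)


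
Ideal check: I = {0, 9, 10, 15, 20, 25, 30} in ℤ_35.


Check ideal conditions for I = {0, 9, 10, 15, 20, 25, 30} in ℤ_35:
(1) I is an additive subgroup? No
(2) For r ∈ ℤ_35 and a ∈ I: r·a ∈ I? No  [counterexample: r=2, a=9, r·a mod 35 = 18 ∉ I]

No, I is not an ideal of ℤ_35


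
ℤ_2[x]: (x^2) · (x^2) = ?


Expand and collect like terms; reduce coefficients mod 2:
x^0: 0·0 = 0 ≡ 0 (mod 2)
x^1: 0·0 + 0·0 = 0 ≡ 0 (mod 2)
x^2: 0·1 + 0·0 + 1·0 = 0 ≡ 0 (mod 2)
x^3: 0·1 + 1·0 = 0 ≡ 0 (mod 2)
x^4: 1·1 = 1 ≡ 1 (mod 2)
Result: x^4

f · g = x^4


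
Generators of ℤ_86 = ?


g generates ℤ_n iff gcd(g,n) = 1
Prime factors of 86: 2, 43
Generators are g ∈ {1,...,85} not divisible by any of these primes.
Generators: {1, 3, 5, 7, 9, 11, 13, 15, 17, 19, 21, 23, 25, 27, 29, 31, 33, 35, 37, 39, 41, 45, 47, 49, 51, 53, 55, 57, 59, 61, 63, 65, 67, 69, 71, 73, 75, 77, 79, 81, 83, 85}
Number of generators = φ(86) = 42

Generators of ℤ_86 = {1, 3, 5, 7, 9, 11, 13, 15, 17, 19, 21, 23, 25, 27, 29, 31, 33, 35, 37, 39, 41, 45, 47, 49, 51, 53, 55, 57, 59, 61, 63, 65, 67, 69, 71, 73, 75, 77, 79, 81, 83, 85}


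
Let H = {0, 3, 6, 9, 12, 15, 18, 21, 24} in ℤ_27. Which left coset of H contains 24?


24 + H = {24 + h (mod 27) : h ∈ H}
24+0=24, 24+3=0, 24+6=3, 24+9=6, 24+12=9, 24+15=12, 24+18=15, 24+21=18, 24+24=21
24 + H = {0, 3, 6, 9, 12, 15, 18, 21, 24} = 0 + H

24 + H = {0, 3, 6, 9, 12, 15, 18, 21, 24}


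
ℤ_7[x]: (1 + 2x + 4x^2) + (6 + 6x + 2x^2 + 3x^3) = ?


Add coefficients mod 7:
x^0: 1 + 6 = 0 (mod 7)
x^1: 2 + 6 = 1 (mod 7)
x^2: 4 + 2 = 6 (mod 7)
x^3: 0 + 3 = 3 (mod 7)
Result: x + 6x^2 + 3x^3

f + g = x + 6x^2 + 3x^3


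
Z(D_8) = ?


Z(G) = {g ∈ G | gx = xg for all x ∈ G}
For even n, Z(D_n) = {e, r^(n/2)}: the 180° rotation r^4 commutes with every reflection and rotation

Z(D_8) = {e, r^4}


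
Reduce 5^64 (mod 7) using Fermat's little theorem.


Fermat's little theorem: if p is prime and gcd(a,p)=1, then a^(p-1) ≡ 1 (mod p)
p = 7 is prime, gcd(5,7) = 1
Reduce exponent: 64 mod 6 = 4
So 5^64 ≡ 5^4 (mod 7)
5^4 mod 7 = 2

5^64 ≡ 2 (mod 7)


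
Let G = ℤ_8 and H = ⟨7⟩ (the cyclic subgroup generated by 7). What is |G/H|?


|⟨7⟩| = n / gcd(7, 8) = 8 / 1 = 8
H is normal (ℤ_8 is abelian).
|G/H| = |G| / |H| = 8 / 8 = 1

|G/H| = 1


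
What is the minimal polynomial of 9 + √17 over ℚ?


Let α = 9 + √17. Then α - 9 = √17, so (α - 9)² = 17, giving α² - 18α + 64 = 0. Degree 2 and α ∉ ℚ, so this is the minimal polynomial.

Minimal polynomial: x² - 18x + 64


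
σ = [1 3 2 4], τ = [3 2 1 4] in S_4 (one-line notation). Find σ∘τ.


σ∘τ: apply τ first, then σ
1 →τ 3 →σ 2
2 →τ 2 →σ 3
3 →τ 1 →σ 1
4 →τ 4 →σ 4

σ∘τ = [2 3 1 4]


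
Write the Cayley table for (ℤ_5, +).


Elements: {0, 1, 2, 3, 4}
Operation: addition mod 5
Entry (a, b) = (a + b) mod 5

Cayley table:
  | 0 | 1 | 2 | 3 | 4
0 | 0 | 1 | 2 | 3 | 4
1 | 1 | 2 | 3 | 4 | 0
2 | 2 | 3 | 4 | 0 | 1
3 | 3 | 4 | 0 | 1 | 2
4 | 4 | 0 | 1 | 2 | 3


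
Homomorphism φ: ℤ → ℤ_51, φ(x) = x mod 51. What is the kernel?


Kernel = preimage of identity
ker(φ) = {x ∈ ℤ : x ≡ 0 (mod 51)} = 51ℤ = {0, ±51, ±102, ...}

ker(φ) = 51ℤ


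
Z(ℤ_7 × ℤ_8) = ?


Z(G) = {g ∈ G | gx = xg for all x ∈ G}
Direct product of abelian groups is abelian, so Z(G) = G

Z(ℤ_7 × ℤ_8) = ℤ_7 × ℤ_8


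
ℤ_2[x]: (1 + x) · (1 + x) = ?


Expand and collect like terms; reduce coefficients mod 2:
x^0: 1·1 = 1 ≡ 1 (mod 2)
x^1: 1·1 + 1·1 = 2 ≡ 0 (mod 2)
x^2: 1·1 = 1 ≡ 1 (mod 2)
Result: 1 + x^2

f · g = 1 + x^2


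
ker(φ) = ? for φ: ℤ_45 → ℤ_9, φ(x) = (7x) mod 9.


Kernel = preimage of identity
ker(φ) = {x ∈ ℤ_45 : 7x ≡ 0 (mod 9)}. Since 9 | 45, φ is well-defined. The kernel is the cyclic subgroup ⟨9⟩ of ℤ_45 (order 5), i.e. {0, 9, 18, 27, 36}

ker(φ) = {0, 9, 18, 27, 36}


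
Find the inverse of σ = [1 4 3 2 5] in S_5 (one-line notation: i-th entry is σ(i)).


To find σ⁻¹, swap domain and range:
σ(1) = 1 → σ⁻¹(1) = 1
σ(2) = 4 → σ⁻¹(4) = 2
σ(3) = 3 → σ⁻¹(3) = 3
σ(4) = 2 → σ⁻¹(2) = 4
σ(5) = 5 → σ⁻¹(5) = 5

σ⁻¹ = [1 4 3 2 5]


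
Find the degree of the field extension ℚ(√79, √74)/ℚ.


[ℚ(√79,√74):ℚ] = [ℚ(√79,√74):ℚ(√79)]·[ℚ(√79):ℚ] = 2·2 = 4

[ℚ(√79, √74)/ℚ] = 4


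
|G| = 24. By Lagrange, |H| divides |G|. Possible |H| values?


Lagrange's theorem: |H| divides |G|
|G| = 24
Divisors of 24: 1, 2, 3, 4, 6, 8, 12, 24

Possible subgroup orders: {1, 2, 3, 4, 6, 8, 12, 24}


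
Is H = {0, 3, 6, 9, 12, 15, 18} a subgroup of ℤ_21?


Subgroup test for H = {0, 3, 6, 9, 12, 15, 18} in (ℤ_21, +):
(1) 0 ∈ H? Yes
(2) Closure: for all a,b ∈ H, (a+b) mod 21 ∈ H? Yes
(3) Inverses: for all a ∈ H, -a mod 21 ∈ H? Yes

Yes, H is a subgroup of ℤ_21


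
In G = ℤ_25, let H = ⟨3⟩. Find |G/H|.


|⟨3⟩| = n / gcd(3, 25) = 25 / 1 = 25
H is normal (ℤ_25 is abelian).
|G/H| = |G| / |H| = 25 / 25 = 1

|G/H| = 1


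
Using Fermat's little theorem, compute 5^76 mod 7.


Fermat's little theorem: if p is prime and gcd(a,p)=1, then a^(p-1) ≡ 1 (mod p)
p = 7 is prime, gcd(5,7) = 1
Reduce exponent: 76 mod 6 = 4
So 5^76 ≡ 5^4 (mod 7)
5^4 mod 7 = 2

5^76 ≡ 2 (mod 7)


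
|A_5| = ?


|A_n| = n!/2 (even permutations)
|A_5| = 5!/2 = 120/2 = 60

|A_5| = 60


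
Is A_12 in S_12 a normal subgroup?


H = A_12 in S_12
A_12 has index 2 in S_12, and every subgroup of index 2 is normal

Yes, normal subgroup


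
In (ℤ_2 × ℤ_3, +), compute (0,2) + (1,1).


Operation: componentwise addition mod (2, 3)
(0,2) + (1,1) = ((a₁+b₁) mod 2, (a₂+b₂) mod 3) with a = (0,2), b = (1,1)

(0,2) + (1,1) = (1,0)


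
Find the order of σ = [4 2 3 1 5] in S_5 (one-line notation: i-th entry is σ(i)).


Cycle decomposition: (1 4)
Cycle lengths: 2
Order = lcm(2) = 2

ord(σ) = 2


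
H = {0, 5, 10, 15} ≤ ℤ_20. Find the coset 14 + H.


14 + H = {14 + h (mod 20) : h ∈ H}
14+0=14, 14+5=19, 14+10=4, 14+15=9
14 + H = {4, 9, 14, 19} = 4 + H

14 + H = {4, 9, 14, 19}


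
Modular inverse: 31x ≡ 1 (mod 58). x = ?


Use the extended Euclidean algorithm to write 1 = 31·s + 58·t; then s mod 58 is the inverse.
Euclidean algorithm:
  31 = 0·58 + 31
  58 = 1·31 + 27
  31 = 1·27 + 4
  27 = 6·4 + 3
  4 = 1·3 + 1
  3 = 3·1 + 0
gcd(31,58) = 1
Back-substitution gives: 31·(15) + 58·(-8) = 1
So 31⁻¹ ≡ 15 ≡ 15 (mod 58)
Check: 31 × 15 = 465 ≡ 1 (mod 58) ✓

31⁻¹ ≡ 15 (mod 58)


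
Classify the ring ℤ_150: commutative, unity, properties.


ℤ_150 is a commutative ring with unity 1; 150 = 2×75 is composite, so 2·75 ≡ 0 gives zero divisors (not an integral domain)
Commutative: Yes
Integral domain: No
Has unity: Yes

ℤ_150: Commutative=Yes, Unity=Yes


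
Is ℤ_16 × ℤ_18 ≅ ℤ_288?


Comparing ℤ_16 × ℤ_18 and ℤ_288:
gcd(16,18) = 2 ≠ 1. Max element order in ℤ_16×ℤ_18 is lcm(16,18) = 144 < 288, so it has no element of order 288

No, ℤ_16 × ℤ_18 ≇ ℤ_288


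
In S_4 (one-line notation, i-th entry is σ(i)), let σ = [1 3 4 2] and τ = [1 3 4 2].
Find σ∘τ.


σ∘τ: apply τ first, then σ
1 →τ 1 →σ 1
2 →τ 3 →σ 4
3 →τ 4 →σ 2
4 →τ 2 →σ 3

σ∘τ = [1 4 2 3]


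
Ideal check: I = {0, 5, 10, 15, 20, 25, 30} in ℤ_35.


Check ideal conditions for I = {0, 5, 10, 15, 20, 25, 30} in ℤ_35:
(1) I is an additive subgroup? Yes
(2) For r ∈ ℤ_35 and a ∈ I: r·a ∈ I? Yes

Yes, I is an ideal of ℤ_35


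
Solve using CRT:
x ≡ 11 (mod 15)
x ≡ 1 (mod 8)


m₁ = 15, m₂ = 8, gcd = 1, so CRT applies. M = m₁·m₂ = 120
Let M₁ = M/m₁ = 8, M₂ = M/m₂ = 15
Find y₁ ≡ M₁⁻¹ (mod m₁): 8⁻¹ ≡ 2 (mod 15)
Find y₂ ≡ M₂⁻¹ (mod m₂): 15⁻¹ ≡ 7 (mod 8)
x = a₁·M₁·y₁ + a₂·M₂·y₂ = 11·8·2 + 1·15·7 = 281
Reduce mod 120: x ≡ 41
Check: 41 mod 15 = 11 ✓, 41 mod 8 = 1 ✓

x ≡ 41 (mod 120)


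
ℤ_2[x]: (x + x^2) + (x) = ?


Add coefficients mod 2:
x^0: 0 + 0 = 0 (mod 2)
x^1: 1 + 1 = 0 (mod 2)
x^2: 1 + 0 = 1 (mod 2)
Result: x^2

f + g = x^2


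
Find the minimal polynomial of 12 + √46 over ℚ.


Let α = 12 + √46. Then α - 12 = √46, so (α - 12)² = 46, giving α² - 24α + 98 = 0. Degree 2 and α ∉ ℚ, so this is the minimal polynomial.

Minimal polynomial: x² - 24x + 98


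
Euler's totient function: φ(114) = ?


Factor n: 114 = 2 × 3 × 19
φ(n) = n · ∏(1 - 1/p) over distinct primes p | n
φ(114) = 114 · (1 - 1/2) · (1 - 1/3) · (1 - 1/19) = 36

φ(114) = 36


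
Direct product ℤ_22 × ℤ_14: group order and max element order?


|ℤ_22 × ℤ_14| = 22 × 14 = 308
Max element order = lcm(22,14) = 154
Cyclic? No (gcd=2)

|ℤ_22×ℤ_14| = 308, max element order = 154


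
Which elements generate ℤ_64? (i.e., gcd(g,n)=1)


g generates ℤ_n iff gcd(g,n) = 1
Prime factors of 64: 2
Generators are g ∈ {1,...,63} not divisible by any of these primes.
Generators: {1, 3, 5, 7, 9, 11, 13, 15, 17, 19, 21, 23, 25, 27, 29, 31, 33, 35, 37, 39, 41, 43, 45, 47, 49, 51, 53, 55, 57, 59, 61, 63}
Number of generators = φ(64) = 32

Generators of ℤ_64 = {1, 3, 5, 7, 9, 11, 13, 15, 17, 19, 21, 23, 25, 27, 29, 31, 33, 35, 37, 39, 41, 43, 45, 47, 49, 51, 53, 55, 57, 59, 61, 63}


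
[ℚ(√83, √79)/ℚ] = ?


[ℚ(√83,√79):ℚ] = [ℚ(√83,√79):ℚ(√83)]·[ℚ(√83):ℚ] = 2·2 = 4

[ℚ(√83, √79)/ℚ] = 4


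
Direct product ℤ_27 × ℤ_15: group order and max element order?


|ℤ_27 × ℤ_15| = 27 × 15 = 405
Max element order = lcm(27,15) = 135
Cyclic? No (gcd=3)

|ℤ_27×ℤ_15| = 405, max element order = 135


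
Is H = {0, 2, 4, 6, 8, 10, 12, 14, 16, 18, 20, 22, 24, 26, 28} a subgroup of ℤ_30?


Subgroup test for H = {0, 2, 4, 6, 8, 10, 12, 14, 16, 18, 20, 22, 24, 26, 28} in (ℤ_30, +):
(1) 0 ∈ H? Yes
(2) Closure: for all a,b ∈ H, (a+b) mod 30 ∈ H? Yes
(3) Inverses: for all a ∈ H, -a mod 30 ∈ H? Yes

Yes, H is a subgroup of ℤ_30


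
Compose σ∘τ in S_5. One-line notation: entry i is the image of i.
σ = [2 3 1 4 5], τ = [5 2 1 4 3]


σ∘τ: apply τ first, then σ
1 →τ 5 →σ 5
2 →τ 2 →σ 3
3 →τ 1 →σ 2
4 →τ 4 →σ 4
5 →τ 3 →σ 1

σ∘τ = [5 3 2 4 1]


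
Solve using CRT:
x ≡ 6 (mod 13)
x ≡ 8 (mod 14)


m₁ = 13, m₂ = 14, gcd = 1, so CRT applies. M = m₁·m₂ = 182
Let M₁ = M/m₁ = 14, M₂ = M/m₂ = 13
Find y₁ ≡ M₁⁻¹ (mod m₁): 14⁻¹ ≡ 1 (mod 13)
Find y₂ ≡ M₂⁻¹ (mod m₂): 13⁻¹ ≡ 13 (mod 14)
x = a₁·M₁·y₁ + a₂·M₂·y₂ = 6·14·1 + 8·13·13 = 1436
Reduce mod 182: x ≡ 162
Check: 162 mod 13 = 6 ✓, 162 mod 14 = 8 ✓

x ≡ 162 (mod 182)


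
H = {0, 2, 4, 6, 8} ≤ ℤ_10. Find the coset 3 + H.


3 + H = {3 + h (mod 10) : h ∈ H}
3+0=3, 3+2=5, 3+4=7, 3+6=9, 3+8=1
3 + H = {1, 3, 5, 7, 9} = 1 + H

3 + H = {1, 3, 5, 7, 9}


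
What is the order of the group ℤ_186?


ℤ_n has n elements.

|ℤ_186| = 186


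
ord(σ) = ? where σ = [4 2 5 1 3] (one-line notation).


Cycle decomposition: (1 4) (3 5)
Cycle lengths: 2, 2
Order = lcm(2, 2) = 2

ord(σ) = 2


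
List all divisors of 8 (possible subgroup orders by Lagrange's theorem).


Lagrange's theorem: |H| divides |G|
|G| = 8
Divisors of 8: 1, 2, 4, 8

Possible subgroup orders: {1, 2, 4, 8}


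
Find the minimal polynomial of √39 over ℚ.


√39 satisfies x² - 39 = 0, irreducible over ℚ since 39 is squarefree

Minimal polynomial: x² - 39


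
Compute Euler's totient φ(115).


Factor n: 115 = 5 × 23
φ(n) = n · ∏(1 - 1/p) over distinct primes p | n
φ(115) = 115 · (1 - 1/5) · (1 - 1/23) = 88

φ(115) = 88


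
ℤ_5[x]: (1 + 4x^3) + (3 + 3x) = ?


Add coefficients mod 5:
x^0: 1 + 3 = 4 (mod 5)
x^1: 0 + 3 = 3 (mod 5)
x^2: 0 + 0 = 0 (mod 5)
x^3: 4 + 0 = 4 (mod 5)
Result: 4 + 3x + 4x^3

f + g = 4 + 3x + 4x^3


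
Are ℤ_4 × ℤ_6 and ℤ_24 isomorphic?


Comparing ℤ_4 × ℤ_6 and ℤ_24:
gcd(4,6) = 2 ≠ 1. Max element order in ℤ_4×ℤ_6 is lcm(4,6) = 12 < 24, so it has no element of order 24

No, ℤ_4 × ℤ_6 ≇ ℤ_24


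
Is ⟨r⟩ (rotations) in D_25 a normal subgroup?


H = ⟨r⟩ (rotations) in D_25
The rotation subgroup ⟨r⟩ has index 2 in D_25, so it is normal

Yes, normal subgroup


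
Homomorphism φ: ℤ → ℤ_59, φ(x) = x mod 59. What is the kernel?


Kernel = preimage of identity
ker(φ) = {x ∈ ℤ : x ≡ 0 (mod 59)} = 59ℤ = {0, ±59, ±118, ...}

ker(φ) = 59ℤ


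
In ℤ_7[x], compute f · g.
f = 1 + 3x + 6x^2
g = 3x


Expand and collect like terms; reduce coefficients mod 7:
x^0: 1·0 = 0 ≡ 0 (mod 7)
x^1: 1·3 + 3·0 = 3 ≡ 3 (mod 7)
x^2: 3·3 + 6·0 = 9 ≡ 2 (mod 7)
x^3: 6·3 = 18 ≡ 4 (mod 7)
Result: 3x + 2x^2 + 4x^3

f · g = 3x + 2x^2 + 4x^3


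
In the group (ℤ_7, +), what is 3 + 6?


Operation: addition mod 7
3 + 6 = (a + b) mod 7 with a = 3, b = 6

3 + 6 = 2


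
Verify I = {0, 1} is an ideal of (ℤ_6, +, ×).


Check ideal conditions for I = {0, 1} in ℤ_6:
(1) I is an additive subgroup? No
(2) For r ∈ ℤ_6 and a ∈ I: r·a ∈ I? No  [counterexample: r=2, a=1, r·a mod 6 = 2 ∉ I]

No, I is not an ideal of ℤ_6


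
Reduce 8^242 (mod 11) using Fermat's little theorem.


Fermat's little theorem: if p is prime and gcd(a,p)=1, then a^(p-1) ≡ 1 (mod p)
p = 11 is prime, gcd(8,11) = 1
Reduce exponent: 242 mod 10 = 2
So 8^242 ≡ 8^2 (mod 11)
8^2 mod 11 = 9

8^242 ≡ 9 (mod 11)


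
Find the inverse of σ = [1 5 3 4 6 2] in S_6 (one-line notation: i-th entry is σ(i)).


To find σ⁻¹, swap domain and range:
σ(1) = 1 → σ⁻¹(1) = 1
σ(2) = 5 → σ⁻¹(5) = 2
σ(3) = 3 → σ⁻¹(3) = 3
σ(4) = 4 → σ⁻¹(4) = 4
σ(5) = 6 → σ⁻¹(6) = 5
σ(6) = 2 → σ⁻¹(2) = 6

σ⁻¹ = [1 6 3 4 2 5]


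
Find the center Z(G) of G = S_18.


Z(G) = {g ∈ G | gx = xg for all x ∈ G}
S_n is non-abelian for n ≥ 3; Z(S_18) is trivial

Z(S_18) = {e}


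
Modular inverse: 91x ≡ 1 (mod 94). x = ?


Use the extended Euclidean algorithm to write 1 = 91·s + 94·t; then s mod 94 is the inverse.
Euclidean algorithm:
  91 = 0·94 + 91
  94 = 1·91 + 3
  91 = 30·3 + 1
  3 = 3·1 + 0
gcd(91,94) = 1
Back-substitution gives: 91·(31) + 94·(-30) = 1
So 91⁻¹ ≡ 31 ≡ 31 (mod 94)
Check: 91 × 31 = 2821 ≡ 1 (mod 94) ✓

91⁻¹ ≡ 31 (mod 94)


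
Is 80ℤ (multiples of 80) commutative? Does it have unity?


80ℤ is a commutative ring under +,× but has no multiplicative identity (1 ∉ 80ℤ); it has no zero divisors, but without unity it is not an integral domain
Commutative: Yes
Integral domain: No
Has unity: No

80ℤ (multiples of 80): Commutative=Yes, Unity=No


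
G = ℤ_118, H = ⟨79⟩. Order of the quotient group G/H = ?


|⟨79⟩| = n / gcd(79, 118) = 118 / 1 = 118
H is normal (ℤ_118 is abelian).
|G/H| = |G| / |H| = 118 / 118 = 1

|G/H| = 1


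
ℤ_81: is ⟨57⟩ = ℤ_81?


g generates ℤ_n iff gcd(g, n) = 1
gcd(57, 81) = 3
Since gcd = 3 ≠ 1, ⟨57⟩ has order 27 < 81, so 57 is not a generator.

No, 57 does not generate ℤ_81


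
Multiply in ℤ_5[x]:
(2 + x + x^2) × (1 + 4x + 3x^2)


Expand and collect like terms; reduce coefficients mod 5:
x^0: 2·1 = 2 ≡ 2 (mod 5)
x^1: 2·4 + 1·1 = 9 ≡ 4 (mod 5)
x^2: 2·3 + 1·4 + 1·1 = 11 ≡ 1 (mod 5)
x^3: 1·3 + 1·4 = 7 ≡ 2 (mod 5)
x^4: 1·3 = 3 ≡ 3 (mod 5)
Result: 2 + 4x + x^2 + 2x^3 + 3x^4

f · g = 2 + 4x + x^2 + 2x^3 + 3x^4


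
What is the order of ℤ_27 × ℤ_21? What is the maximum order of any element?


|ℤ_27 × ℤ_21| = 27 × 21 = 567
Max element order = lcm(27,21) = 189
Cyclic? No (gcd=3)

|ℤ_27×ℤ_21| = 567, max element order = 189


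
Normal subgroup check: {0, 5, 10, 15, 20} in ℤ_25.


H = {0, 5, 10, 15, 20} in ℤ_25
ℤ_25 is abelian; every subgroup of an abelian group is normal

Yes, normal subgroup


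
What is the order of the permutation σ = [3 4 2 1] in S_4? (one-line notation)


Cycle decomposition: (1 3 2 4)
Cycle lengths: 4
Order = lcm(4) = 4

ord(σ) = 4


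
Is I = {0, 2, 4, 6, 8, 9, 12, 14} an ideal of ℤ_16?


Check ideal conditions for I = {0, 2, 4, 6, 8, 9, 12, 14} in ℤ_16:
(1) I is an additive subgroup? No
(2) For r ∈ ℤ_16 and a ∈ I: r·a ∈ I? No  [counterexample: r=3, a=9, r·a mod 16 = 11 ∉ I]

No, I is not an ideal of ℤ_16


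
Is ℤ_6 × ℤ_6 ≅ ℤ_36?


Comparing ℤ_6 × ℤ_6 and ℤ_36:
gcd(6,6) = 6 ≠ 1. Max element order in ℤ_6×ℤ_6 is lcm(6,6) = 6 < 36, so it has no element of order 36

No, ℤ_6 × ℤ_6 ≇ ℤ_36


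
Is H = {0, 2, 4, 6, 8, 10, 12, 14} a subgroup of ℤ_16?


Subgroup test for H = {0, 2, 4, 6, 8, 10, 12, 14} in (ℤ_16, +):
(1) 0 ∈ H? Yes
(2) Closure: for all a,b ∈ H, (a+b) mod 16 ∈ H? Yes
(3) Inverses: for all a ∈ H, -a mod 16 ∈ H? Yes

Yes, H is a subgroup of ℤ_16


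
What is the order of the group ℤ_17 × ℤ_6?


|A × B| = |A| · |B|
|ℤ_17 × ℤ_6| = 17 × 6 = 102

|ℤ_17 × ℤ_6| = 102


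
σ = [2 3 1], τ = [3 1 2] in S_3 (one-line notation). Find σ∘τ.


σ∘τ: apply τ first, then σ
1 →τ 3 →σ 1
2 →τ 1 →σ 2
3 →τ 2 →σ 3

σ∘τ = [1 2 3]


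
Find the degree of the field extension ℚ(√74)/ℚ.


√74 has minimal polynomial x² - 74 (irreducible over ℚ since 74 is squarefree)

[ℚ(√74)/ℚ] = 2


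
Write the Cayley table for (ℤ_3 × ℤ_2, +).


Elements: {(0,0), (0,1), (1,0), (1,1), (2,0), (2,1)}
Operation: componentwise addition mod (3, 2)
Entry (a, b) = ((a₁+b₁) mod 3, (a₂+b₂) mod 2)

Cayley table:
      | (0,0) | (0,1) | (1,0) | (1,1) | (2,0) | (2,1)
(0,0) | (0,0) | (0,1) | (1,0) | (1,1) | (2,0) | (2,1)
(0,1) | (0,1) | (0,0) | (1,1) | (1,0) | (2,1) | (2,0)
(1,0) | (1,0) | (1,1) | (2,0) | (2,1) | (0,0) | (0,1)
(1,1) | (1,1) | (1,0) | (2,1) | (2,0) | (0,1) | (0,0)
(2,0) | (2,0) | (2,1) | (0,0) | (0,1) | (1,0) | (1,1)
(2,1) | (2,1) | (2,0) | (0,1) | (0,0) | (1,1) | (1,0)


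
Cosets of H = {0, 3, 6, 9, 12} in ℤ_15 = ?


H = {0, 3, 6, 9, 12}, |H| = 5
Number of cosets = |G|/|H| = 15/5 = 3
0 + H = {0, 3, 6, 9, 12}
1 + H = {1, 4, 7, 10, 13}
2 + H = {2, 5, 8, 11, 14}

Cosets: 0+H={0,3,6,9,12}; 1+H={1,4,7,10,13}; 2+H={2,5,8,11,14}


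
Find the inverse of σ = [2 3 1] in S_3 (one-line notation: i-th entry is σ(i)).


To find σ⁻¹, swap domain and range:
σ(1) = 2 → σ⁻¹(2) = 1
σ(2) = 3 → σ⁻¹(3) = 2
σ(3) = 1 → σ⁻¹(1) = 3

σ⁻¹ = [3 1 2]


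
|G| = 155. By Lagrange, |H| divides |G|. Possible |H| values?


Lagrange's theorem: |H| divides |G|
|G| = 155
Divisors of 155: 1, 5, 31, 155

Possible subgroup orders: {1, 5, 31, 155}


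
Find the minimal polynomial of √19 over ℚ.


√19 satisfies x² - 19 = 0, irreducible over ℚ since 19 is squarefree

Minimal polynomial: x² - 19


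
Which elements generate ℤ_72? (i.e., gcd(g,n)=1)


g generates ℤ_n iff gcd(g,n) = 1
Prime factors of 72: 2, 3
Generators are g ∈ {1,...,71} not divisible by any of these primes.
Generators: {1, 5, 7, 11, 13, 17, 19, 23, 25, 29, 31, 35, 37, 41, 43, 47, 49, 53, 55, 59, 61, 65, 67, 71}
Number of generators = φ(72) = 24

Generators of ℤ_72 = {1, 5, 7, 11, 13, 17, 19, 23, 25, 29, 31, 35, 37, 41, 43, 47, 49, 53, 55, 59, 61, 65, 67, 71}


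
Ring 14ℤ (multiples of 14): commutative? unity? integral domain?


14ℤ is a commutative ring under +,× but has no multiplicative identity (1 ∉ 14ℤ); it has no zero divisors, but without unity it is not an integral domain
Commutative: Yes
Integral domain: No
Has unity: No

14ℤ (multiples of 14): Commutative=Yes, Unity=No


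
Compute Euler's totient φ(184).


Factor n: 184 = 2^3 × 23
φ(n) = n · ∏(1 - 1/p) over distinct primes p | n
φ(184) = 184 · (1 - 1/2) · (1 - 1/23) = 88

φ(184) = 88


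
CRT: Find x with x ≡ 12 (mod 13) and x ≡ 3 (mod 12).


m₁ = 13, m₂ = 12, gcd = 1, so CRT applies. M = m₁·m₂ = 156
Let M₁ = M/m₁ = 12, M₂ = M/m₂ = 13
Find y₁ ≡ M₁⁻¹ (mod m₁): 12⁻¹ ≡ 12 (mod 13)
Find y₂ ≡ M₂⁻¹ (mod m₂): 13⁻¹ ≡ 1 (mod 12)
x = a₁·M₁·y₁ + a₂·M₂·y₂ = 12·12·12 + 3·13·1 = 1767
Reduce mod 156: x ≡ 51
Check: 51 mod 13 = 12 ✓, 51 mod 12 = 3 ✓

x ≡ 51 (mod 156)


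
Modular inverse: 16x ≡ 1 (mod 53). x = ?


Use the extended Euclidean algorithm to write 1 = 16·s + 53·t; then s mod 53 is the inverse.
Euclidean algorithm:
  16 = 0·53 + 16
  53 = 3·16 + 5
  16 = 3·5 + 1
  5 = 5·1 + 0
gcd(16,53) = 1
Back-substitution gives: 16·(10) + 53·(-3) = 1
So 16⁻¹ ≡ 10 ≡ 10 (mod 53)
Check: 16 × 10 = 160 ≡ 1 (mod 53) ✓

16⁻¹ ≡ 10 (mod 53)


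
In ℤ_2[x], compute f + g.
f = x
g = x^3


Add coefficients mod 2:
x^0: 0 + 0 = 0 (mod 2)
x^1: 1 + 0 = 1 (mod 2)
x^2: 0 + 0 = 0 (mod 2)
x^3: 0 + 1 = 1 (mod 2)
Result: x + x^3

f + g = x + x^3


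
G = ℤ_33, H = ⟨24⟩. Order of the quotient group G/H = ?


|⟨24⟩| = n / gcd(24, 33) = 33 / 3 = 11
H is normal (ℤ_33 is abelian).
|G/H| = |G| / |H| = 33 / 11 = 3

|G/H| = 3


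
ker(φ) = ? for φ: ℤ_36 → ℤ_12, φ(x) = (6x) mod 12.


Kernel = preimage of identity
ker(φ) = {x ∈ ℤ_36 : 6x ≡ 0 (mod 12)}. Since 12 | 36, φ is well-defined. The kernel is the cyclic subgroup ⟨2⟩ of ℤ_36 (order 18), i.e. {0, 2, 4, 6, 8, 10, 12, 14, 16, 18, 20, 22, 24, 26, 28, 30, 32, 34}

ker(φ) = {0, 2, 4, 6, 8, 10, 12, 14, 16, 18, 20, 22, 24, 26, 28, 30, 32, 34}


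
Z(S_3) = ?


Z(G) = {g ∈ G | gx = xg for all x ∈ G}
S_n is non-abelian for n ≥ 3; Z(S_3) is trivial

Z(S_3) = {e}


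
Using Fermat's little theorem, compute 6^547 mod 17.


Fermat's little theorem: if p is prime and gcd(a,p)=1, then a^(p-1) ≡ 1 (mod p)
p = 17 is prime, gcd(6,17) = 1
Reduce exponent: 547 mod 16 = 3
So 6^547 ≡ 6^3 (mod 17)
6^3 mod 17 = 12

6^547 ≡ 12 (mod 17)


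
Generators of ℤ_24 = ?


g generates ℤ_n iff gcd(g,n) = 1
Prime factors of 24: 2, 3
Generators are g ∈ {1,...,23} not divisible by any of these primes.
Generators: {1, 5, 7, 11, 13, 17, 19, 23}
Number of generators = φ(24) = 8

Generators of ℤ_24 = {1, 5, 7, 11, 13, 17, 19, 23}


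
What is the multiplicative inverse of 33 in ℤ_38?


Use the extended Euclidean algorithm to write 1 = 33·s + 38·t; then s mod 38 is the inverse.
Euclidean algorithm:
  33 = 0·38 + 33
  38 = 1·33 + 5
  33 = 6·5 + 3
  5 = 1·3 + 2
  3 = 1·2 + 1
  2 = 2·1 + 0
gcd(33,38) = 1
Back-substitution gives: 33·(15) + 38·(-13) = 1
So 33⁻¹ ≡ 15 ≡ 15 (mod 38)
Check: 33 × 15 = 495 ≡ 1 (mod 38) ✓

33⁻¹ ≡ 15 (mod 38)


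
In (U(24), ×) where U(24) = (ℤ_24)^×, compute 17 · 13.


Operation: multiplication mod 24
17 · 13 = (a × b) mod 24 with a = 17, b = 13

17 · 13 = 5


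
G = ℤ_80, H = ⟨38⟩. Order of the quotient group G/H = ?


|⟨38⟩| = n / gcd(38, 80) = 80 / 2 = 40
H is normal (ℤ_80 is abelian).
|G/H| = |G| / |H| = 80 / 40 = 2

|G/H| = 2


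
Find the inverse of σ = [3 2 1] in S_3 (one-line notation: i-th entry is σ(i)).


To find σ⁻¹, swap domain and range:
σ(1) = 3 → σ⁻¹(3) = 1
σ(2) = 2 → σ⁻¹(2) = 2
σ(3) = 1 → σ⁻¹(1) = 3

σ⁻¹ = [3 2 1]


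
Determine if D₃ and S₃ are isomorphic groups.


Comparing D₃ and S₃:
Both are the unique non-abelian group of order 6

Yes, D₃ ≅ S₃


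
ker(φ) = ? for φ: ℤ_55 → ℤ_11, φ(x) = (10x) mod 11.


Kernel = preimage of identity
ker(φ) = {x ∈ ℤ_55 : 10x ≡ 0 (mod 11)}. Since 11 | 55, φ is well-defined. The kernel is the cyclic subgroup ⟨11⟩ of ℤ_55 (order 5), i.e. {0, 11, 22, 33, 44}

ker(φ) = {0, 11, 22, 33, 44}


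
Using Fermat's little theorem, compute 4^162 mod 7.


Fermat's little theorem: if p is prime and gcd(a,p)=1, then a^(p-1) ≡ 1 (mod p)
p = 7 is prime, gcd(4,7) = 1
Reduce exponent: 162 mod 6 = 0
So 4^162 ≡ 4^0 (mod 7)
4^0 = 1

4^162 ≡ 1 (mod 7)


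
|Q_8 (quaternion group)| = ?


Q_8 = {±1, ±i, ±j, ±k}
|Q_8| = 8

|Q_8 (quaternion group)| = 8


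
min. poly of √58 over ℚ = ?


√58 satisfies x² - 58 = 0, irreducible over ℚ since 58 is squarefree

Minimal polynomial: x² - 58


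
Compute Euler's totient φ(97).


Factor n: 97 = 97
φ(n) = n · ∏(1 - 1/p) over distinct primes p | n
φ(97) = 97 · (1 - 1/97) = 96

φ(97) = 96


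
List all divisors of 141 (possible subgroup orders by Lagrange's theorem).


Lagrange's theorem: |H| divides |G|
|G| = 141
Divisors of 141: 1, 3, 47, 141

Possible subgroup orders: {1, 3, 47, 141}


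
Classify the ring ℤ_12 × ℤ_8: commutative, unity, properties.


Direct product ring; commutative with unity (1,1); but (1,0)·(0,1) = (0,0) gives zero divisors, so not an integral domain
Commutative: Yes
Integral domain: No
Has unity: Yes

ℤ_12 × ℤ_8: Commutative=Yes, Unity=Yes


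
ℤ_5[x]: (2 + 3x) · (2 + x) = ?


Expand and collect like terms; reduce coefficients mod 5:
x^0: 2·2 = 4 ≡ 4 (mod 5)
x^1: 2·1 + 3·2 = 8 ≡ 3 (mod 5)
x^2: 3·1 = 3 ≡ 3 (mod 5)
Result: 4 + 3x + 3x^2

f · g = 4 + 3x + 3x^2


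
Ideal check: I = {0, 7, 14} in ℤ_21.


Check ideal conditions for I = {0, 7, 14} in ℤ_21:
(1) I is an additive subgroup? Yes
(2) For r ∈ ℤ_21 and a ∈ I: r·a ∈ I? Yes

Yes, I is an ideal of ℤ_21


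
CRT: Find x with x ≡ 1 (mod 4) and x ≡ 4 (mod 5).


m₁ = 4, m₂ = 5, gcd = 1, so CRT applies. M = m₁·m₂ = 20
Let M₁ = M/m₁ = 5, M₂ = M/m₂ = 4
Find y₁ ≡ M₁⁻¹ (mod m₁): 5⁻¹ ≡ 1 (mod 4)
Find y₂ ≡ M₂⁻¹ (mod m₂): 4⁻¹ ≡ 4 (mod 5)
x = a₁·M₁·y₁ + a₂·M₂·y₂ = 1·5·1 + 4·4·4 = 69
Reduce mod 20: x ≡ 9
Check: 9 mod 4 = 1 ✓, 9 mod 5 = 4 ✓

x ≡ 9 (mod 20)


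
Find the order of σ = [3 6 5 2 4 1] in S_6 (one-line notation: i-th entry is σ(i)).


Cycle decomposition: (1 3 5 4 2 6)
Cycle lengths: 6
Order = lcm(6) = 6

ord(σ) = 6


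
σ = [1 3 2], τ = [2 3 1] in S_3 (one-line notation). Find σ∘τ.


σ∘τ: apply τ first, then σ
1 →τ 2 →σ 3
2 →τ 3 →σ 2
3 →τ 1 →σ 1

σ∘τ = [3 2 1]


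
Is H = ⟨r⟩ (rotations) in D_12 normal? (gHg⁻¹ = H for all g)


H = ⟨r⟩ (rotations) in D_12
The rotation subgroup ⟨r⟩ has index 2 in D_12, so it is normal

Yes, normal subgroup


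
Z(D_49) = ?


Z(G) = {g ∈ G | gx = xg for all x ∈ G}
For odd n, Z(D_n) = {e}: no nontrivial rotation commutes with all reflections

Z(D_49) = {e}


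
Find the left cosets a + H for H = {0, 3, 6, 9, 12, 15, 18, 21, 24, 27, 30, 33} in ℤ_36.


H = {0, 3, 6, 9, 12, 15, 18, 21, 24, 27, 30, 33}, |H| = 12
Number of cosets = |G|/|H| = 36/12 = 3
0 + H = {0, 3, 6, 9, 12, 15, 18, 21, 24, 27, 30, 33}
1 + H = {1, 4, 7, 10, 13, 16, 19, 22, 25, 28, 31, 34}
2 + H = {2, 5, 8, 11, 14, 17, 20, 23, 26, 29, 32, 35}

Cosets: 0+H={0,3,6,9,12,15,18,21,24,27,30,33}; 1+H={1,4,7,10,13,16,19,22,25,28,31,34}; 2+H={2,5,8,11,14,17,20,23,26,29,32,35}


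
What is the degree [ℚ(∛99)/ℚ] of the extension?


∛99 has minimal polynomial x³ - 99 (irreducible over ℚ since 99 is not a perfect cube)

[ℚ(∛99)/ℚ] = 3


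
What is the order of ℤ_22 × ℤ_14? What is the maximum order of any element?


|ℤ_22 × ℤ_14| = 22 × 14 = 308
Max element order = lcm(22,14) = 154
Cyclic? No (gcd=2)

|ℤ_22×ℤ_14| = 308, max element order = 154


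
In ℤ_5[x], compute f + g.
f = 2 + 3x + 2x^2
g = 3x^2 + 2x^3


Add coefficients mod 5:
x^0: 2 + 0 = 2 (mod 5)
x^1: 3 + 0 = 3 (mod 5)
x^2: 2 + 3 = 0 (mod 5)
x^3: 0 + 2 = 2 (mod 5)
Result: 2 + 3x + 2x^3

f + g = 2 + 3x + 2x^3


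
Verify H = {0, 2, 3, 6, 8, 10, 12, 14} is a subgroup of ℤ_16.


Subgroup test for H = {0, 2, 3, 6, 8, 10, 12, 14} in (ℤ_16, +):
(1) 0 ∈ H? Yes
(2) Closure: for all a,b ∈ H, (a+b) mod 16 ∈ H? No  [counterexample: 2 + 2 = 4 ∉ H]
(3) Inverses: for all a ∈ H, -a mod 16 ∈ H? No

No, H is not a subgroup of ℤ_16


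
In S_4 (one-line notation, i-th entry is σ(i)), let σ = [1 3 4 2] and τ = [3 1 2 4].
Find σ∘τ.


σ∘τ: apply τ first, then σ
1 →τ 3 →σ 4
2 →τ 1 →σ 1
3 →τ 2 →σ 3
4 →τ 4 →σ 2

σ∘τ = [4 1 3 2]


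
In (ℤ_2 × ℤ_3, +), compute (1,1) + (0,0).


Operation: componentwise addition mod (2, 3)
(1,1) + (0,0) = ((a₁+b₁) mod 2, (a₂+b₂) mod 3) with a = (1,1), b = (0,0)

(1,1) + (0,0) = (1,1)


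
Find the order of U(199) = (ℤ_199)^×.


U(n) is the group of units mod n; |U(n)| = φ(n)
|U(199)| = φ(199) = 198

|U(199) = (ℤ_199)^×| = 198


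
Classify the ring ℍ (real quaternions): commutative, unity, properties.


quaternion multiplication is non-commutative (ij = k ≠ ji = -k); has unity 1; a division ring but not an integral domain since integral domains are commutative by convention
Commutative: No
Integral domain: No
Has unity: Yes

ℍ (real quaternions): Commutative=No, Unity=Yes


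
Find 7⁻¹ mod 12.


Use the extended Euclidean algorithm to write 1 = 7·s + 12·t; then s mod 12 is the inverse.
Euclidean algorithm:
  7 = 0·12 + 7
  12 = 1·7 + 5
  7 = 1·5 + 2
  5 = 2·2 + 1
  2 = 2·1 + 0
gcd(7,12) = 1
Back-substitution gives: 7·(-5) + 12·(3) = 1
So 7⁻¹ ≡ -5 ≡ 7 (mod 12)
Check: 7 × 7 = 49 ≡ 1 (mod 12) ✓

7⁻¹ ≡ 7 (mod 12)


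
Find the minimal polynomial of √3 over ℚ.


√3 satisfies x² - 3 = 0, irreducible over ℚ since 3 is squarefree

Minimal polynomial: x² - 3


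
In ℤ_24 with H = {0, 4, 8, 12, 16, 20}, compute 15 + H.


15 + H = {15 + h (mod 24) : h ∈ H}
15+0=15, 15+4=19, 15+8=23, 15+12=3, 15+16=7, 15+20=11
15 + H = {3, 7, 11, 15, 19, 23} = 3 + H

15 + H = {3, 7, 11, 15, 19, 23}


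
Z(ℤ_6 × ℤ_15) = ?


Z(G) = {g ∈ G | gx = xg for all x ∈ G}
Direct product of abelian groups is abelian, so Z(G) = G

Z(ℤ_6 × ℤ_15) = ℤ_6 × ℤ_15


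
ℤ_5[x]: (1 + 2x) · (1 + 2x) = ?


Expand and collect like terms; reduce coefficients mod 5:
x^0: 1·1 = 1 ≡ 1 (mod 5)
x^1: 1·2 + 2·1 = 4 ≡ 4 (mod 5)
x^2: 2·2 = 4 ≡ 4 (mod 5)
Result: 1 + 4x + 4x^2

f · g = 1 + 4x + 4x^2


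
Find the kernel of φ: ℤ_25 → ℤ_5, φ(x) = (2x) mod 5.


Kernel = preimage of identity
ker(φ) = {x ∈ ℤ_25 : 2x ≡ 0 (mod 5)}. Since 5 | 25, φ is well-defined. The kernel is the cyclic subgroup ⟨5⟩ of ℤ_25 (order 5), i.e. {0, 5, 10, 15, 20}

ker(φ) = {0, 5, 10, 15, 20}


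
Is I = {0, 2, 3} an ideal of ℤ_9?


Check ideal conditions for I = {0, 2, 3} in ℤ_9:
(1) I is an additive subgroup? No
(2) For r ∈ ℤ_9 and a ∈ I: r·a ∈ I? No  [counterexample: r=2, a=2, r·a mod 9 = 4 ∉ I]

No, I is not an ideal of ℤ_9


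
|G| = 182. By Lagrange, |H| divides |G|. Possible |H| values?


Lagrange's theorem: |H| divides |G|
|G| = 182
Divisors of 182: 1, 2, 7, 13, 14, 26, 91, 182

Possible subgroup orders: {1, 2, 7, 13, 14, 26, 91, 182}


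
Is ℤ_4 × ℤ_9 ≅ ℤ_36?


Comparing ℤ_4 × ℤ_9 and ℤ_36:
gcd(4,9) = 1, so ℤ_4 × ℤ_9 ≅ ℤ_36 (CRT)

Yes, ℤ_4 × ℤ_9 ≅ ℤ_36


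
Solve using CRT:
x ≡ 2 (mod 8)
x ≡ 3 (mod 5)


m₁ = 8, m₂ = 5, gcd = 1, so CRT applies. M = m₁·m₂ = 40
Let M₁ = M/m₁ = 5, M₂ = M/m₂ = 8
Find y₁ ≡ M₁⁻¹ (mod m₁): 5⁻¹ ≡ 5 (mod 8)
Find y₂ ≡ M₂⁻¹ (mod m₂): 8⁻¹ ≡ 2 (mod 5)
x = a₁·M₁·y₁ + a₂·M₂·y₂ = 2·5·5 + 3·8·2 = 98
Reduce mod 40: x ≡ 18
Check: 18 mod 8 = 2 ✓, 18 mod 5 = 3 ✓

x ≡ 18 (mod 40)


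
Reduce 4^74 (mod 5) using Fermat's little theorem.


Fermat's little theorem: if p is prime and gcd(a,p)=1, then a^(p-1) ≡ 1 (mod p)
p = 5 is prime, gcd(4,5) = 1
Reduce exponent: 74 mod 4 = 2
So 4^74 ≡ 4^2 (mod 5)
4^2 mod 5 = 1

4^74 ≡ 1 (mod 5)


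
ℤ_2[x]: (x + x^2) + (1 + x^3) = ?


Add coefficients mod 2:
x^0: 0 + 1 = 1 (mod 2)
x^1: 1 + 0 = 1 (mod 2)
x^2: 1 + 0 = 1 (mod 2)
x^3: 0 + 1 = 1 (mod 2)
Result: 1 + x + x^2 + x^3

f + g = 1 + x + x^2 + x^3


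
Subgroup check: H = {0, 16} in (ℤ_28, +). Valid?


Subgroup test for H = {0, 16} in (ℤ_28, +):
(1) 0 ∈ H? Yes
(2) Closure: for all a,b ∈ H, (a+b) mod 28 ∈ H? No  [counterexample: 16 + 16 = 4 ∉ H]
(3) Inverses: for all a ∈ H, -a mod 28 ∈ H? No

No, H is not a subgroup of ℤ_28


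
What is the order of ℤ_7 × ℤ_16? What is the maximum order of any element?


|ℤ_7 × ℤ_16| = 7 × 16 = 112
Max element order = lcm(7,16) = 112
Cyclic? Yes (gcd=1)

|ℤ_7×ℤ_16| = 112, max element order = 112


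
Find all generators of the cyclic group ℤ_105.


g generates ℤ_n iff gcd(g,n) = 1
Prime factors of 105: 3, 5, 7
Generators are g ∈ {1,...,104} not divisible by any of these primes.
Generators: {1, 2, 4, 8, 11, 13, 16, 17, 19, 22, 23, 26, 29, 31, 32, 34, 37, 38, 41, 43, 44, 46, 47, 52, 53, 58, 59, 61, 62, 64, 67, 68, 71, 73, 74, 76, 79, 82, 83, 86, 88, 89, 92, 94, 97, 101, 103, 104}
Number of generators = φ(105) = 48

Generators of ℤ_105 = {1, 2, 4, 8, 11, 13, 16, 17, 19, 22, 23, 26, 29, 31, 32, 34, 37, 38, 41, 43, 44, 46, 47, 52, 53, 58, 59, 61, 62, 64, 67, 68, 71, 73, 74, 76, 79, 82, 83, 86, 88, 89, 92, 94, 97, 101, 103, 104}


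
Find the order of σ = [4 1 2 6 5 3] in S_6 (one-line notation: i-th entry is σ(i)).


Cycle decomposition: (1 4 6 3 2)
Cycle lengths: 5
Order = lcm(5) = 5

ord(σ) = 5


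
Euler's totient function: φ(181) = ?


Factor n: 181 = 181
φ(n) = n · ∏(1 - 1/p) over distinct primes p | n
φ(181) = 181 · (1 - 1/181) = 180

φ(181) = 180


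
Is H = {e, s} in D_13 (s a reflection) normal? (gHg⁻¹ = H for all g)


H = {e, s} in D_13 (s a reflection)
r·s·r⁻¹ = sr⁻² ≠ s for n ≥ 3, so {e, s} is not closed under conjugation

No, not a normal subgroup


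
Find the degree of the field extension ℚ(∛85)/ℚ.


∛85 has minimal polynomial x³ - 85 (irreducible over ℚ since 85 is not a perfect cube)

[ℚ(∛85)/ℚ] = 3


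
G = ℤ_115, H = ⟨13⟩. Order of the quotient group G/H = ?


|⟨13⟩| = n / gcd(13, 115) = 115 / 1 = 115
H is normal (ℤ_115 is abelian).
|G/H| = |G| / |H| = 115 / 115 = 1

|G/H| = 1


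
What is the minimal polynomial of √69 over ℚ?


√69 satisfies x² - 69 = 0, irreducible over ℚ since 69 is squarefree

Minimal polynomial: x² - 69


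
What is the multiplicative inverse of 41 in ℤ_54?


Use the extended Euclidean algorithm to write 1 = 41·s + 54·t; then s mod 54 is the inverse.
Euclidean algorithm:
  41 = 0·54 + 41
  54 = 1·41 + 13
  41 = 3·13 + 2
  13 = 6·2 + 1
  2 = 2·1 + 0
gcd(41,54) = 1
Back-substitution gives: 41·(-25) + 54·(19) = 1
So 41⁻¹ ≡ -25 ≡ 29 (mod 54)
Check: 41 × 29 = 1189 ≡ 1 (mod 54) ✓

41⁻¹ ≡ 29 (mod 54)


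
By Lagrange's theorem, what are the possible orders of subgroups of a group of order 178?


Lagrange's theorem: |H| divides |G|
|G| = 178
Divisors of 178: 1, 2, 89, 178

Possible subgroup orders: {1, 2, 89, 178}
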